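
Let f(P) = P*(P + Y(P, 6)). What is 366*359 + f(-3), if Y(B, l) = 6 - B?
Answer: 131376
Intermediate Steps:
f(P) = 6*P (f(P) = P*(P + (6 - P)) = P*6 = 6*P)
366*359 + f(-3) = 366*359 + 6*(-3) = 131394 - 18 = 131376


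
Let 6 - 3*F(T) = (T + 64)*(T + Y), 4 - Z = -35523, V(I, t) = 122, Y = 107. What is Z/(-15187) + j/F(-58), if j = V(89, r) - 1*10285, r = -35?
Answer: 150934889/1457952 ≈ 103.53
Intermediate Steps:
Z = 35527 (Z = 4 - 1*(-35523) = 4 + 35523 = 35527)
F(T) = 2 - (64 + T)*(107 + T)/3 (F(T) = 2 - (T + 64)*(T + 107)/3 = 2 - (64 + T)*(107 + T)/3)
j = -10163 (j = 122 - 1*10285 = 122 - 10285 = -10163)
Z/(-15187) + j/F(-58) = 35527/(-15187) - 10163/(-6842/3 - 57*(-58) - 1/3*(-58)**2) = 35527*(-1/15187) - 10163/(-6842/3 + 3306 - 1/3*3364) = -35527/15187 - 10163/(-6842/3 + 3306 - 3364/3) = -35527/15187 - 10163/(-96) = -35527/15187 - 10163*(-1/96) = -35527/15187 + 10163/96 = 150934889/1457952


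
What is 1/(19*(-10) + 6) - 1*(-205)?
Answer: 37719/184 ≈ 204.99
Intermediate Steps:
1/(19*(-10) + 6) - 1*(-205) = 1/(-190 + 6) + 205 = 1/(-184) + 205 = -1/184 + 205 = 37719/184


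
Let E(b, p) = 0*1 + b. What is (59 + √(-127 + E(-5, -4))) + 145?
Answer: 204 + 2*I*√33 ≈ 204.0 + 11.489*I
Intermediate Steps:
E(b, p) = b (E(b, p) = 0 + b = b)
(59 + √(-127 + E(-5, -4))) + 145 = (59 + √(-127 - 5)) + 145 = (59 + √(-132)) + 145 = (59 + 2*I*√33) + 145 = 204 + 2*I*√33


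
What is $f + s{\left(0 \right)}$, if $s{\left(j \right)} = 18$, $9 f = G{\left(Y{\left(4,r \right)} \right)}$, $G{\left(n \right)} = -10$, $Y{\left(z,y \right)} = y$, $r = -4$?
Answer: $\frac{152}{9} \approx 16.889$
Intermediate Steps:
$f = - \frac{10}{9}$ ($f = \frac{1}{9} \left(-10\right) = - \frac{10}{9} \approx -1.1111$)
$f + s{\left(0 \right)} = - \frac{10}{9} + 18 = \frac{152}{9}$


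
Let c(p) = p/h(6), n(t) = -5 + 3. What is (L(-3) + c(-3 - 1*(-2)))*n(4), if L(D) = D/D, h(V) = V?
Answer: -5/3 ≈ -1.6667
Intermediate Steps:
n(t) = -2
c(p) = p/6
L(D) = 1
(L(-3) + c(-3 - 1*(-2)))*n(4) = (1 + (-3 - 1*(-2))/6)*(-2) = (1 + (-3 + 2)/6)*(-2) = (1 + (⅙)*(-1))*(-2) = (1 - ⅙)*(-2) = (⅚)*(-2) = -5/3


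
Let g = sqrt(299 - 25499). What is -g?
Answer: -60*I*sqrt(7) ≈ -158.75*I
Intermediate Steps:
g = 60*I*sqrt(7) (g = sqrt(-25200) = 60*I*sqrt(7) ≈ 158.75*I)
-g = -60*I*sqrt(7)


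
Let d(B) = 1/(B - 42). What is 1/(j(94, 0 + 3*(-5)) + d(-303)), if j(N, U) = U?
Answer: -345/5176 ≈ -0.066654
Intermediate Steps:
d(B) = 1/(-42 + B)
1/(j(94, 0 + 3*(-5)) + d(-303)) = 1/((0 + 3*(-5)) + 1/(-42 - 303)) = 1/((0 - 15) + 1/(-345)) = 1/(-15 - 1/345) = 1/(-5176/345) = -345/5176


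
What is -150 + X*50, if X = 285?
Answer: 14100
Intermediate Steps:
-150 + X*50 = -150 + 285*50 = -150 + 14250 = 14100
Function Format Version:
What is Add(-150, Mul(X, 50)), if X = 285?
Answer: 14100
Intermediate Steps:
Add(-150, Mul(X, 50)) = Add(-150, Mul(285, 50)) = Add(-150, 14250) = 14100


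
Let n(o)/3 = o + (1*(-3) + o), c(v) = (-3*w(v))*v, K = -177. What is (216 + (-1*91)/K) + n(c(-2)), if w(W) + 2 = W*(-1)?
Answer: 36730/177 ≈ 207.51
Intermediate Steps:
w(W) = -2 - W (w(W) = -2 + W*(-1) = -2 - W)
c(v) = v*(6 + 3*v) (c(v) = (-3*(-2 - v))*v = (6 + 3*v)*v = v*(6 + 3*v))
n(o) = -9 + 6*o (n(o) = 3*(o + (1*(-3) + o)) = 3*(o + (-3 + o)) = 3*(-3 + 2*o) = -9 + 6*o)
(216 + (-1*91)/K) + n(c(-2)) = (216 - 1*91/(-177)) + (-9 + 6*(3*(-2)*(2 - 2))) = (216 - 91*(-1/177)) + (-9 + 6*(3*(-2)*0)) = (216 + 91/177) + (-9 + 6*0) = 38323/177 + (-9 + 0) = 38323/177 - 9 = 36730/177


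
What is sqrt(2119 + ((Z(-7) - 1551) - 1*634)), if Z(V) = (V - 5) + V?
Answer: I*sqrt(85) ≈ 9.2195*I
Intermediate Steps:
Z(V) = -5 + 2*V (Z(V) = (-5 + V) + V = -5 + 2*V)
sqrt(2119 + ((Z(-7) - 1551) - 1*634)) = sqrt(2119 + (((-5 + 2*(-7)) - 1551) - 1*634)) = sqrt(2119 + (((-5 - 14) - 1551) - 634)) = sqrt(2119 + ((-19 - 1551) - 634)) = sqrt(2119 + (-1570 - 634)) = sqrt(2119 - 2204) = sqrt(-85) = I*sqrt(85)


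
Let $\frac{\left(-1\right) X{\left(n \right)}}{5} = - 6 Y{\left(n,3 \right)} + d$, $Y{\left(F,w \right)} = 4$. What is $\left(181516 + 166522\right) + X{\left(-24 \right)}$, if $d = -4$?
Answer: $348178$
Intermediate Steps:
$X{\left(n \right)} = 140$ ($X{\left(n \right)} = - 5 \left(\left(-6\right) 4 - 4\right) = - 5 \left(-24 - 4\right) = \left(-5\right) \left(-28\right) = 140$)
$\left(181516 + 166522\right) + X{\left(-24 \right)} = \left(181516 + 166522\right) + 140 = 348038 + 140 = 348178$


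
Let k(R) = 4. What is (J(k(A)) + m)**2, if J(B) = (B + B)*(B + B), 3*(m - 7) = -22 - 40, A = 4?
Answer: 22801/9 ≈ 2533.4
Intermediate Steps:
m = -41/3 (m = 7 + (-22 - 40)/3 = 7 + (1/3)*(-62) = 7 - 62/3 = -41/3 ≈ -13.667)
J(B) = 4*B**2 (J(B) = (2*B)*(2*B) = 4*B**2)
(J(k(A)) + m)**2 = (4*4**2 - 41/3)**2 = (4*16 - 41/3)**2 = (64 - 41/3)**2 = (151/3)**2 = 22801/9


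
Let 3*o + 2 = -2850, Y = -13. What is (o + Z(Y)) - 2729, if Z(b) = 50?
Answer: -10889/3 ≈ -3629.7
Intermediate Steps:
o = -2852/3 (o = -⅔ + (⅓)*(-2850) = -⅔ - 950 = -2852/3 ≈ -950.67)
(o + Z(Y)) - 2729 = (-2852/3 + 50) - 2729 = -2702/3 - 2729 = -10889/3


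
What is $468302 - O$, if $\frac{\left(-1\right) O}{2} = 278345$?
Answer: $1024992$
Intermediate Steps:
$O = -556690$ ($O = \left(-2\right) 278345 = -556690$)
$468302 - O = 468302 - -556690 = 468302 + 556690 = 1024992$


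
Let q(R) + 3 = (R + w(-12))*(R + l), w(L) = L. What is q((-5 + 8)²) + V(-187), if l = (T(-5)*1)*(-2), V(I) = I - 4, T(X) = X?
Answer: -251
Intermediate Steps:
V(I) = -4 + I
l = 10 (l = -5*1*(-2) = -5*(-2) = 10)
q(R) = -3 + (-12 + R)*(10 + R) (q(R) = -3 + (R - 12)*(R + 10) = -3 + (-12 + R)*(10 + R))
q((-5 + 8)²) + V(-187) = (-123 + ((-5 + 8)²)² - 2*(-5 + 8)²) + (-4 - 187) = (-123 + (3²)² - 2*3²) - 191 = (-123 + 9² - 2*9) - 191 = (-123 + 81 - 18) - 191 = -60 - 191 = -251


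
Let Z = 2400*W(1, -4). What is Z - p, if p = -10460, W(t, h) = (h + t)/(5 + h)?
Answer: 3260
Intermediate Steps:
W(t, h) = (h + t)/(5 + h)
Z = -7200 (Z = 2400*((-4 + 1)/(5 - 4)) = 2400*(-3/1) = 2400*(1*(-3)) = 2400*(-3) = -7200)
Z - p = -7200 - 1*(-10460) = -7200 + 10460 = 3260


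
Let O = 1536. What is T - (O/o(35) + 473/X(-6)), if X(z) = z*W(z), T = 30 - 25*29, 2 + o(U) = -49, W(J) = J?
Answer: -414949/612 ≈ -678.02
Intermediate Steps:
o(U) = -51 (o(U) = -2 - 49 = -51)
T = -695 (T = 30 - 725 = -695)
X(z) = z² (X(z) = z*z = z²)
T - (O/o(35) + 473/X(-6)) = -695 - (1536/(-51) + 473/((-6)²)) = -695 - (1536*(-1/51) + 473/36) = -695 - (-512/17 + 473*(1/36)) = -695 - (-512/17 + 473/36) = -695 - 1*(-10391/612) = -695 + 10391/612 = -414949/612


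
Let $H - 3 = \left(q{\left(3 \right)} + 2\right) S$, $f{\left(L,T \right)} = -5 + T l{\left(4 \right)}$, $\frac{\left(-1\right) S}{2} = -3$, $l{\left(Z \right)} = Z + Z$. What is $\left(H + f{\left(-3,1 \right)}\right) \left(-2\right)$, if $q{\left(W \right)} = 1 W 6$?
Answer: $-252$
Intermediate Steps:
$q{\left(W \right)} = 6 W$ ($q{\left(W \right)} = W 6 = 6 W$)
$l{\left(Z \right)} = 2 Z$
$S = 6$ ($S = \left(-2\right) \left(-3\right) = 6$)
$f{\left(L,T \right)} = -5 + 8 T$ ($f{\left(L,T \right)} = -5 + T 2 \cdot 4 = -5 + T 8 = -5 + 8 T$)
$H = 123$ ($H = 3 + \left(6 \cdot 3 + 2\right) 6 = 3 + \left(18 + 2\right) 6 = 3 + 20 \cdot 6 = 3 + 120 = 123$)
$\left(H + f{\left(-3,1 \right)}\right) \left(-2\right) = \left(123 + \left(-5 + 8 \cdot 1\right)\right) \left(-2\right) = \left(123 + \left(-5 + 8\right)\right) \left(-2\right) = \left(123 + 3\right) \left(-2\right) = 126 \left(-2\right) = -252$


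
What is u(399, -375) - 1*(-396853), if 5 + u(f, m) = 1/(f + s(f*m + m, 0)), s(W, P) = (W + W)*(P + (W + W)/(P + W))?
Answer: 237950457647/599601 ≈ 3.9685e+5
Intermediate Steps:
s(W, P) = 2*W*(P + 2*W/(P + W)) (s(W, P) = (2*W)*(P + (2*W)/(P + W)) = (2*W)*(P + 2*W/(P + W)) = 2*W*(P + 2*W/(P + W)))
u(f, m) = -5 + 1/(f + 4*m + 4*f*m) (u(f, m) = -5 + 1/(f + 2*(f*m + m)*(0² + 2*(f*m + m) + 0*(f*m + m))/(0 + (f*m + m))) = -5 + 1/(f + 2*(m + f*m)*(0 + 2*(m + f*m) + 0*(m + f*m))/(0 + (m + f*m))) = -5 + 1/(f + 2*(m + f*m)*(0 + (2*m + 2*f*m) + 0)/(m + f*m)) = -5 + 1/(f + 2*(m + f*m)*(2*m + 2*f*m)/(m + f*m)) = -5 + 1/(f + (4*m + 4*f*m)) = -5 + 1/(f + 4*m + 4*f*m))
u(399, -375) - 1*(-396853) = (1 - 5*399 - 20*(-375)*(1 + 399))/(399 + 4*(-375)*(1 + 399)) - 1*(-396853) = (1 - 1995 - 20*(-375)*400)/(399 + 4*(-375)*400) + 396853 = (1 - 1995 + 3000000)/(399 - 600000) + 396853 = 2998006/(-599601) + 396853 = -1/599601*2998006 + 396853 = -2998006/599601 + 396853 = 237950457647/599601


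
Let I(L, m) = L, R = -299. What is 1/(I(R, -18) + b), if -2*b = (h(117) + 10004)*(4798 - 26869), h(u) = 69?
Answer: 2/222320585 ≈ 8.9960e-9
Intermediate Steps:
b = 222321183/2 (b = -(69 + 10004)*(4798 - 26869)/2 = -10073*(-22071)/2 = -1/2*(-222321183) = 222321183/2 ≈ 1.1116e+8)
1/(I(R, -18) + b) = 1/(-299 + 222321183/2) = 1/(222320585/2) = 2/222320585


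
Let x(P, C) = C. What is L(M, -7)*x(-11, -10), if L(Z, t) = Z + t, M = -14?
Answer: 210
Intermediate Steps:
L(M, -7)*x(-11, -10) = (-14 - 7)*(-10) = -21*(-10) = 210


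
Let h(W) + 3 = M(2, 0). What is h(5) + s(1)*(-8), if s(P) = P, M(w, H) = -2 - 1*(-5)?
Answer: -8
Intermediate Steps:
M(w, H) = 3 (M(w, H) = -2 + 5 = 3)
h(W) = 0 (h(W) = -3 + 3 = 0)
h(5) + s(1)*(-8) = 0 + 1*(-8) = 0 - 8 = -8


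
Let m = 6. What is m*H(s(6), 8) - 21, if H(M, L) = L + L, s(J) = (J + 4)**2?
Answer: 75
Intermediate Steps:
s(J) = (4 + J)**2
H(M, L) = 2*L
m*H(s(6), 8) - 21 = 6*(2*8) - 21 = 6*16 - 21 = 96 - 21 = 75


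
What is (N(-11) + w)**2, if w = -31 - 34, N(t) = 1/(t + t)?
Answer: 2047761/484 ≈ 4230.9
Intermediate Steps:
N(t) = 1/(2*t)
w = -65
(N(-11) + w)**2 = ((1/2)/(-11) - 65)**2 = ((1/2)*(-1/11) - 65)**2 = (-1/22 - 65)**2 = (-1431/22)**2 = 2047761/484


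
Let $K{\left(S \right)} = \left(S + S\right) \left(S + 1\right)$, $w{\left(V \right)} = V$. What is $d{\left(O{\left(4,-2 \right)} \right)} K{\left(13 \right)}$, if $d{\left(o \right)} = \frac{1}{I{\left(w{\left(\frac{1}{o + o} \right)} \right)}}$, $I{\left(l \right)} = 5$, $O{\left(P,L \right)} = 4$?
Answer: $\frac{364}{5} \approx 72.8$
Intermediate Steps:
$d{\left(o \right)} = \frac{1}{5}$
$K{\left(S \right)} = 2 S \left(1 + S\right)$
$d{\left(O{\left(4,-2 \right)} \right)} K{\left(13 \right)} = \frac{2 \cdot 13 \left(1 + 13\right)}{5} = \frac{2 \cdot 13 \cdot 14}{5} = \frac{1}{5} \cdot 364 = \frac{364}{5}$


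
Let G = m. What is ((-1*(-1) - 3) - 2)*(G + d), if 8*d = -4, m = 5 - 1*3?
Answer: -6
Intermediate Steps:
m = 2 (m = 5 - 3 = 2)
G = 2
d = -½ (d = (⅛)*(-4) = -½ ≈ -0.50000)
((-1*(-1) - 3) - 2)*(G + d) = ((-1*(-1) - 3) - 2)*(2 - ½) = ((1 - 3) - 2)*(3/2) = (-2 - 2)*(3/2) = -4*3/2 = -6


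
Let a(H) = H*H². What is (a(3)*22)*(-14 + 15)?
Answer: 594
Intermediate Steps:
a(H) = H³
(a(3)*22)*(-14 + 15) = (3³*22)*(-14 + 15) = (27*22)*1 = 594*1 = 594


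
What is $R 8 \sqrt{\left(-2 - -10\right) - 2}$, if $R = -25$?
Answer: $- 200 \sqrt{6} \approx -489.9$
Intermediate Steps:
$R 8 \sqrt{\left(-2 - -10\right) - 2} = \left(-25\right) 8 \sqrt{\left(-2 - -10\right) - 2} = - 200 \sqrt{\left(-2 + 10\right) - 2} = - 200 \sqrt{8 - 2} = - 200 \sqrt{6}$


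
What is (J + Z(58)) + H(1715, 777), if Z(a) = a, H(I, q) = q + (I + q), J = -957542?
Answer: -954215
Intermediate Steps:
H(I, q) = I + 2*q
(J + Z(58)) + H(1715, 777) = (-957542 + 58) + (1715 + 2*777) = -957484 + (1715 + 1554) = -957484 + 3269 = -954215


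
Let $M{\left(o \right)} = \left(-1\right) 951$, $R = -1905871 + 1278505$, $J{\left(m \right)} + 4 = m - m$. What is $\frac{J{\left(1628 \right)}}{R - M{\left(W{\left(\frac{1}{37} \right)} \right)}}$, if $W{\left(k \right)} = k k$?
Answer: $\frac{4}{626415} \approx 6.3855 \cdot 10^{-6}$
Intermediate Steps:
$J{\left(m \right)} = -4$ ($J{\left(m \right)} = -4 + \left(m - m\right) = -4 + 0 = -4$)
$R = -627366$
$W{\left(k \right)} = k^{2}$
$M{\left(o \right)} = -951$
$\frac{J{\left(1628 \right)}}{R - M{\left(W{\left(\frac{1}{37} \right)} \right)}} = - \frac{4}{-627366 - -951} = - \frac{4}{-627366 + 951} = - \frac{4}{-626415} = \left(-4\right) \left(- \frac{1}{626415}\right) = \frac{4}{626415}$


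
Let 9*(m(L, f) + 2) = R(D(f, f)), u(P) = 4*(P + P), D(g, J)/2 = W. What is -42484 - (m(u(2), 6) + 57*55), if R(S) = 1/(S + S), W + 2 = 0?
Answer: -3284423/72 ≈ -45617.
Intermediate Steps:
W = -2 (W = -2 + 0 = -2)
D(g, J) = -4 (D(g, J) = 2*(-2) = -4)
u(P) = 8*P (u(P) = 4*(2*P) = 8*P)
R(S) = 1/(2*S)
m(L, f) = -145/72 (m(L, f) = -2 + ((½)/(-4))/9 = -2 + ((½)*(-¼))/9 = -2 + (⅑)*(-⅛) = -2 - 1/72 = -145/72)
-42484 - (m(u(2), 6) + 57*55) = -42484 - (-145/72 + 57*55) = -42484 - (-145/72 + 3135) = -42484 - 1*225575/72 = -42484 - 225575/72 = -3284423/72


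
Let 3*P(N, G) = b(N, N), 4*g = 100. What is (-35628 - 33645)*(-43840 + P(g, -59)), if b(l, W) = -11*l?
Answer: 3043278345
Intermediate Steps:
g = 25 (g = (¼)*100 = 25)
P(N, G) = -11*N/3 (P(N, G) = (-11*N)/3 = -11*N/3)
(-35628 - 33645)*(-43840 + P(g, -59)) = (-35628 - 33645)*(-43840 - 11/3*25) = -69273*(-43840 - 275/3) = -69273*(-131795/3) = 3043278345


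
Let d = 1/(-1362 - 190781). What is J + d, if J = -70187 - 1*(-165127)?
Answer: 18242056419/192143 ≈ 94940.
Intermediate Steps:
J = 94940 (J = -70187 + 165127 = 94940)
d = -1/192143 (d = 1/(-192143) = -1/192143 ≈ -5.2045e-6)
J + d = 94940 - 1/192143 = 18242056419/192143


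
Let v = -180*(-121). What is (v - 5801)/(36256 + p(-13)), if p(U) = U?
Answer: 15979/36243 ≈ 0.44089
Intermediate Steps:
v = 21780
(v - 5801)/(36256 + p(-13)) = (21780 - 5801)/(36256 - 13) = 15979/36243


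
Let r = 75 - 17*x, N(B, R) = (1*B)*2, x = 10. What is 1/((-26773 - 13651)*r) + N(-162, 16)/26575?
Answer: -248844829/20411088200 ≈ -0.012192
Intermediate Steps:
N(B, R) = 2*B (N(B, R) = B*2 = 2*B)
r = -95 (r = 75 - 17*10 = 75 - 170 = -95)
1/((-26773 - 13651)*r) + N(-162, 16)/26575 = 1/(-26773 - 13651*(-95)) + (2*(-162))/26575 = -1/95/(-40424) - 324*1/26575 = -1/40424*(-1/95) - 324/26575 = 1/3840280 - 324/26575 = -248844829/20411088200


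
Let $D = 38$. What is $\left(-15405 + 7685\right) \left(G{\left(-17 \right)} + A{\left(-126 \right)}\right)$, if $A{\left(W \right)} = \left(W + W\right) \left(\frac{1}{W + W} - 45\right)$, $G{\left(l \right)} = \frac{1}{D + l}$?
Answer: $- \frac{1838610640}{21} \approx -8.7553 \cdot 10^{7}$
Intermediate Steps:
$G{\left(l \right)} = \frac{1}{38 + l}$
$A{\left(W \right)} = 2 W \left(-45 + \frac{1}{2 W}\right)$ ($A{\left(W \right)} = 2 W \left(\frac{1}{2 W} - 45\right) = 2 W \left(-45 + \frac{1}{2 W}\right)$)
$\left(-15405 + 7685\right) \left(G{\left(-17 \right)} + A{\left(-126 \right)}\right) = \left(-15405 + 7685\right) \left(\frac{1}{38 - 17} + \left(1 - -11340\right)\right) = - 7720 \left(\frac{1}{21} + \left(1 + 11340\right)\right) = - 7720 \left(\frac{1}{21} + 11341\right) = \left(-7720\right) \frac{238162}{21} = - \frac{1838610640}{21}$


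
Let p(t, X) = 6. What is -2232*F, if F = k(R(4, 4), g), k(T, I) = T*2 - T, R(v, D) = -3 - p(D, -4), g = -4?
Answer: 20088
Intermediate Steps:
R(v, D) = -9 (R(v, D) = -3 - 1*6 = -3 - 6 = -9)
k(T, I) = T (k(T, I) = 2*T - T = T)
F = -9
-2232*F = -2232*(-9) = 20088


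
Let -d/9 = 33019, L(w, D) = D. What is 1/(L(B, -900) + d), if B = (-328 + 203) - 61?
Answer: -1/298071 ≈ -3.3549e-6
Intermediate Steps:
B = -186 (B = -125 - 61 = -186)
d = -297171 (d = -9*33019 = -297171)
1/(L(B, -900) + d) = 1/(-900 - 297171) = 1/(-298071) = -1/298071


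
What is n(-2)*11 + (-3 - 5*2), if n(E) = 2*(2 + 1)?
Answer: 53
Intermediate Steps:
n(E) = 6 (n(E) = 2*3 = 6)
n(-2)*11 + (-3 - 5*2) = 6*11 + (-3 - 5*2) = 66 + (-3 - 10) = 66 - 13 = 53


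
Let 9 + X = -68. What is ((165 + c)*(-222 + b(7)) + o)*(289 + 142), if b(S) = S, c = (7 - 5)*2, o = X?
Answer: -15693572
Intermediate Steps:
X = -77 (X = -9 - 68 = -77)
o = -77
c = 4 (c = 2*2 = 4)
((165 + c)*(-222 + b(7)) + o)*(289 + 142) = ((165 + 4)*(-222 + 7) - 77)*(289 + 142) = (169*(-215) - 77)*431 = (-36335 - 77)*431 = -36412*431 = -15693572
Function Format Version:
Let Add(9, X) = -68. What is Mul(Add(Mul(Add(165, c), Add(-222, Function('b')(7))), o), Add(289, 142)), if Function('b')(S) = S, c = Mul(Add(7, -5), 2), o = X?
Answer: -15693572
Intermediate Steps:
X = -77 (X = Add(-9, -68) = -77)
o = -77
c = 4 (c = Mul(2, 2) = 4)
Mul(Add(Mul(Add(165, c), Add(-222, Function('b')(7))), o), Add(289, 142)) = Mul(Add(Mul(Add(165, 4), Add(-222, 7)), -77), Add(289, 142)) = Mul(Add(Mul(169, -215), -77), 431) = Mul(Add(-36335, -77), 431) = Mul(-36412, 431) = -15693572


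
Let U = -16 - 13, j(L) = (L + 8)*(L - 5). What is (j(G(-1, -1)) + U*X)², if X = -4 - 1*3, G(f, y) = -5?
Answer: 29929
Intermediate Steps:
X = -7 (X = -4 - 3 = -7)
j(L) = (-5 + L)*(8 + L) (j(L) = (8 + L)*(-5 + L) = (-5 + L)*(8 + L))
U = -29
(j(G(-1, -1)) + U*X)² = ((-40 + (-5)² + 3*(-5)) - 29*(-7))² = ((-40 + 25 - 15) + 203)² = (-30 + 203)² = 173² = 29929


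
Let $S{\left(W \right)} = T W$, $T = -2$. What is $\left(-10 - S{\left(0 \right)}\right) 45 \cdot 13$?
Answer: $-5850$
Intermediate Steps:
$S{\left(W \right)} = - 2 W$
$\left(-10 - S{\left(0 \right)}\right) 45 \cdot 13 = \left(-10 - \left(-2\right) 0\right) 45 \cdot 13 = \left(-10 - 0\right) 45 \cdot 13 = \left(-10 + 0\right) 45 \cdot 13 = \left(-10\right) 45 \cdot 13 = \left(-450\right) 13 = -5850$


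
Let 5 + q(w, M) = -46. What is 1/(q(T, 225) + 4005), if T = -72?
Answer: 1/3954 ≈ 0.00025291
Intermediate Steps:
q(w, M) = -51 (q(w, M) = -5 - 46 = -51)
1/(q(T, 225) + 4005) = 1/(-51 + 4005) = 1/3954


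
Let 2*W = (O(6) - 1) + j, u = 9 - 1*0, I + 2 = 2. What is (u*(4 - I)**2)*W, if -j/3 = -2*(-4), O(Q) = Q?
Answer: -1368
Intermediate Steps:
I = 0 (I = -2 + 2 = 0)
j = -24 (j = -(-6)*(-4) = -3*8 = -24)
u = 9 (u = 9 + 0 = 9)
W = -19/2 (W = ((6 - 1) - 24)/2 = (5 - 24)/2 = (1/2)*(-19) = -19/2 ≈ -9.5000)
(u*(4 - I)**2)*W = (9*(4 - 1*0)**2)*(-19/2) = (9*(4 + 0)**2)*(-19/2) = (9*4**2)*(-19/2) = (9*16)*(-19/2) = 144*(-19/2) = -1368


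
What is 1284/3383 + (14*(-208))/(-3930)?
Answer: 7448708/6647595 ≈ 1.1205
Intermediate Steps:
1284/3383 + (14*(-208))/(-3930) = 1284*(1/3383) - 2912*(-1/3930) = 1284/3383 + 1456/1965 = 7448708/6647595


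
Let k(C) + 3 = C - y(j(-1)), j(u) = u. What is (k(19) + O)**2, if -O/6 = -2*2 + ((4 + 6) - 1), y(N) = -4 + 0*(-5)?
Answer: 100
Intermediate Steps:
y(N) = -4 (y(N) = -4 + 0 = -4)
k(C) = 1 + C (k(C) = -3 + (C - 1*(-4)) = -3 + (C + 4) = -3 + (4 + C) = 1 + C)
O = -30 (O = -6*(-2*2 + ((4 + 6) - 1)) = -6*(-4 + (10 - 1)) = -6*(-4 + 9) = -6*5 = -30)
(k(19) + O)**2 = ((1 + 19) - 30)**2 = (20 - 30)**2 = (-10)**2 = 100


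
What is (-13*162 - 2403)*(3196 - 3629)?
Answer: 1952397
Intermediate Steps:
(-13*162 - 2403)*(3196 - 3629) = (-2106 - 2403)*(-433) = -4509*(-433) = 1952397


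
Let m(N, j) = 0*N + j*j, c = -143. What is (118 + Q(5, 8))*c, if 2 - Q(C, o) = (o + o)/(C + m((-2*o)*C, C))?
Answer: -256256/15 ≈ -17084.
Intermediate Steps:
m(N, j) = j² (m(N, j) = 0 + j² = j²)
Q(C, o) = 2 - 2*o/(C + C²) (Q(C, o) = 2 - (o + o)/(C + C²) = 2 - 2*o/(C + C²))
(118 + Q(5, 8))*c = (118 + 2*(5 + 5² - 1*8)/(5*(1 + 5)))*(-143) = (118 + 2*(⅕)*(5 + 25 - 8)/6)*(-143) = (118 + 2*(⅕)*(⅙)*22)*(-143) = (118 + 22/15)*(-143) = (1792/15)*(-143) = -256256/15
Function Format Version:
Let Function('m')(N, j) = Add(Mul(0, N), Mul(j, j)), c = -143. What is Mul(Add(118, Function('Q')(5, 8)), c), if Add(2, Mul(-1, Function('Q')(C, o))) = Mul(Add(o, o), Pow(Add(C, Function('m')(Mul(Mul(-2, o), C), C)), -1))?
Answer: Rational(-256256, 15) ≈ -17084.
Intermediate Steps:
Function('m')(N, j) = Pow(j, 2) (Function('m')(N, j) = Add(0, Pow(j, 2)) = Pow(j, 2))
Function('Q')(C, o) = Add(2, Mul(-2, o, Pow(Add(C, Pow(C, 2)), -1))) (Function('Q')(C, o) = Add(2, Mul(-1, Mul(Add(o, o), Pow(Add(C, Pow(C, 2)), -1)))) = Add(2, Mul(-1, Mul(Mul(2, o), Pow(Add(C, Pow(C, 2)), -1)))) = Add(2, Mul(-1, Mul(2, o, Pow(Add(C, Pow(C, 2)), -1)))) = Add(2, Mul(-2, o, Pow(Add(C, Pow(C, 2)), -1))))
Mul(Add(118, Function('Q')(5, 8)), c) = Mul(Add(118, Mul(2, Pow(5, -1), Pow(Add(1, 5), -1), Add(5, Pow(5, 2), Mul(-1, 8)))), -143) = Mul(Add(118, Mul(2, Rational(1, 5), Pow(6, -1), Add(5, 25, -8))), -143) = Mul(Add(118, Mul(2, Rational(1, 5), Rational(1, 6), 22)), -143) = Mul(Add(118, Rational(22, 15)), -143) = Mul(Rational(1792, 15), -143) = Rational(-256256, 15)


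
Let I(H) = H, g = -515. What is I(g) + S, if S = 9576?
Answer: 9061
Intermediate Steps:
I(g) + S = -515 + 9576 = 9061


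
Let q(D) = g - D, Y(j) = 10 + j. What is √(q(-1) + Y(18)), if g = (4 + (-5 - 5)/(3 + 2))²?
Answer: √33 ≈ 5.7446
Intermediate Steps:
g = 4 (g = (4 - 10/5)² = (4 - 10*⅕)² = (4 - 2)² = 2² = 4)
q(D) = 4 - D
√(q(-1) + Y(18)) = √((4 - 1*(-1)) + (10 + 18)) = √((4 + 1) + 28) = √(5 + 28) = √33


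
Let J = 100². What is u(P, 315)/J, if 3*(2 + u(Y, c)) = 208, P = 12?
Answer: 101/15000 ≈ 0.0067333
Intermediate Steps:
u(Y, c) = 202/3 (u(Y, c) = -2 + (⅓)*208 = -2 + 208/3 = 202/3)
J = 10000
u(P, 315)/J = (202/3)/10000 = (202/3)*(1/10000) = 101/15000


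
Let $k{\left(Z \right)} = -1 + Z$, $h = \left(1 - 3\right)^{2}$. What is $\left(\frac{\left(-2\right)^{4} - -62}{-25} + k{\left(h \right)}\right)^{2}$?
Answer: $\frac{9}{625} \approx 0.0144$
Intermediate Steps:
$h = 4$ ($h = \left(-2\right)^{2} = 4$)
$\left(\frac{\left(-2\right)^{4} - -62}{-25} + k{\left(h \right)}\right)^{2} = \left(\frac{\left(-2\right)^{4} - -62}{-25} + \left(-1 + 4\right)\right)^{2} = \left(\left(16 + 62\right) \left(- \frac{1}{25}\right) + 3\right)^{2} = \left(78 \left(- \frac{1}{25}\right) + 3\right)^{2} = \left(- \frac{78}{25} + 3\right)^{2} = \left(- \frac{3}{25}\right)^{2} = \frac{9}{625}$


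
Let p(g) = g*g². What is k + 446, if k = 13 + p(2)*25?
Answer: 659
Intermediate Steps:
p(g) = g³
k = 213 (k = 13 + 2³*25 = 13 + 8*25 = 13 + 200 = 213)
k + 446 = 213 + 446 = 659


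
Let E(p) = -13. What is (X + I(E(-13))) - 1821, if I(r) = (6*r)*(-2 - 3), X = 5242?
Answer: 3811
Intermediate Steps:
I(r) = -30*r (I(r) = (6*r)*(-5) = -30*r)
(X + I(E(-13))) - 1821 = (5242 - 30*(-13)) - 1821 = (5242 + 390) - 1821 = 5632 - 1821 = 3811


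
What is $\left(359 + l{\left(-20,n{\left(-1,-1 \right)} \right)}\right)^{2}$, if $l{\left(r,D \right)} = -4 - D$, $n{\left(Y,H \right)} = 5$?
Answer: $122500$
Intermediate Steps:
$\left(359 + l{\left(-20,n{\left(-1,-1 \right)} \right)}\right)^{2} = \left(359 - 9\right)^{2} = 350^{2} = 122500$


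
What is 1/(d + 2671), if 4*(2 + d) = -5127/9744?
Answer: 12992/34673939 ≈ 0.00037469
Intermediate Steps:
d = -27693/12992 (d = -2 + (-5127/9744)/4 = -2 + (-5127*1/9744)/4 = -2 + (1/4)*(-1709/3248) = -2 - 1709/12992 = -27693/12992 ≈ -2.1315)
1/(d + 2671) = 1/(-27693/12992 + 2671) = 1/(34673939/12992) = 12992/34673939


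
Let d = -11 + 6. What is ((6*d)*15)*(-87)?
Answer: 39150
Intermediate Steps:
d = -5
((6*d)*15)*(-87) = ((6*(-5))*15)*(-87) = -30*15*(-87) = -450*(-87) = 39150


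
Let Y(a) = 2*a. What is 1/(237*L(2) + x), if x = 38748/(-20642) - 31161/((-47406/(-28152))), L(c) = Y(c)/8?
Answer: -163092442/2998993092075 ≈ -5.4382e-5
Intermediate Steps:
L(c) = c/4 (L(c) = (2*c)/8 = (2*c)*(⅛) = c/4)
x = -1509159773226/81546221 (x = 38748*(-1/20642) - 31161/((-47406*(-1/28152))) = -19374/10321 - 31161/7901/4692 = -19374/10321 - 31161*4692/7901 = -19374/10321 - 146207412/7901 = -1509159773226/81546221 ≈ -18507.)
1/(237*L(2) + x) = 1/(237*((¼)*2) - 1509159773226/81546221) = 1/(237*(½) - 1509159773226/81546221) = 1/(237/2 - 1509159773226/81546221) = 1/(-2998993092075/163092442) = -163092442/2998993092075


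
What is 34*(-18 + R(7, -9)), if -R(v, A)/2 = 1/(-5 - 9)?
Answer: -4250/7 ≈ -607.14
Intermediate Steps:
R(v, A) = ⅐ (R(v, A) = -2/(-5 - 9) = -2/(-14) = -2*(-1/14) = ⅐)
34*(-18 + R(7, -9)) = 34*(-18 + ⅐) = 34*(-125/7) = -4250/7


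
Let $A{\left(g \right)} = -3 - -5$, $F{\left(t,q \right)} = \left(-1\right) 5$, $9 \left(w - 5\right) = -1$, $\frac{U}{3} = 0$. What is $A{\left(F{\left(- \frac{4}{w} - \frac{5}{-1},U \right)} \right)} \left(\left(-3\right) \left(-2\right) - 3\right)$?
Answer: $6$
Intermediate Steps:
$U = 0$ ($U = 3 \cdot 0 = 0$)
$w = \frac{44}{9}$ ($w = 5 + \frac{1}{9} \left(-1\right) = 5 - \frac{1}{9} = \frac{44}{9} \approx 4.8889$)
$F{\left(t,q \right)} = -5$
$A{\left(g \right)} = 2$ ($A{\left(g \right)} = -3 + 5 = 2$)
$A{\left(F{\left(- \frac{4}{w} - \frac{5}{-1},U \right)} \right)} \left(\left(-3\right) \left(-2\right) - 3\right) = 2 \left(\left(-3\right) \left(-2\right) - 3\right) = 2 \left(6 - 3\right) = 2 \cdot 3 = 6$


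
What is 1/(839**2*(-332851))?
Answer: -1/234300808771 ≈ -4.2680e-12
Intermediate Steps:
1/(839**2*(-332851)) = -1/332851/703921 = (1/703921)*(-1/332851) = -1/234300808771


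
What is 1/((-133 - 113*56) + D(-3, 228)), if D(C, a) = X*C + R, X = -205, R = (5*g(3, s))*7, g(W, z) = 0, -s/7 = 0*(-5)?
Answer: -1/5846 ≈ -0.00017106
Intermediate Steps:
s = 0 (s = -0*(-5) = -7*0 = 0)
R = 0 (R = (5*0)*7 = 0*7 = 0)
D(C, a) = -205*C (D(C, a) = -205*C + 0 = -205*C)
1/((-133 - 113*56) + D(-3, 228)) = 1/((-133 - 113*56) - 205*(-3)) = 1/((-133 - 6328) + 615) = 1/(-6461 + 615) = 1/(-5846) = -1/5846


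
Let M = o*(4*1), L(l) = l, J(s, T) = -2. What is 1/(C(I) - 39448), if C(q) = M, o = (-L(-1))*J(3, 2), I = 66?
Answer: -1/39456 ≈ -2.5345e-5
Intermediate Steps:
o = -2 (o = -1*(-1)*(-2) = 1*(-2) = -2)
M = -8 ≈ -8.0000
C(q) = -8
1/(C(I) - 39448) = 1/(-8 - 39448) = 1/(-39456) = -1/39456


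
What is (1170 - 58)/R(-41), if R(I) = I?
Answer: -1112/41 ≈ -27.122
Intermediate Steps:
(1170 - 58)/R(-41) = (1170 - 58)/(-41) = 1112*(-1/41) = -1112/41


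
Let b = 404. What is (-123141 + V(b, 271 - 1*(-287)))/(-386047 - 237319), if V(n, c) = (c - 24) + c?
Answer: 122049/623366 ≈ 0.19579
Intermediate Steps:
V(n, c) = -24 + 2*c (V(n, c) = (-24 + c) + c = -24 + 2*c)
(-123141 + V(b, 271 - 1*(-287)))/(-386047 - 237319) = (-123141 + (-24 + 2*(271 - 1*(-287))))/(-386047 - 237319) = (-123141 + (-24 + 2*(271 + 287)))/(-623366) = (-123141 + (-24 + 2*558))*(-1/623366) = (-123141 + (-24 + 1116))*(-1/623366) = (-123141 + 1092)*(-1/623366) = -122049*(-1/623366) = 122049/623366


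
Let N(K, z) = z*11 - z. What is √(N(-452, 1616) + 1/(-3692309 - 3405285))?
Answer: √814073583908492166/7097594 ≈ 127.12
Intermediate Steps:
N(K, z) = 10*z (N(K, z) = 11*z - z = 10*z)
√(N(-452, 1616) + 1/(-3692309 - 3405285)) = √(10*1616 + 1/(-3692309 - 3405285)) = √(16160 + 1/(-7097594)) = √(16160 - 1/7097594) = √(114697119039/7097594) = √814073583908492166/7097594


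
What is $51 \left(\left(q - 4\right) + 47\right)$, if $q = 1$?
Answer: $2244$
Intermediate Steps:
$51 \left(\left(q - 4\right) + 47\right) = 51 \left(\left(1 - 4\right) + 47\right) = 51 \left(-3 + 47\right) = 51 \cdot 44 = 2244$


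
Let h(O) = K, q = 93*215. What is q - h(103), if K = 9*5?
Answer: 19950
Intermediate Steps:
K = 45
q = 19995
h(O) = 45
q - h(103) = 19995 - 1*45 = 19995 - 45 = 19950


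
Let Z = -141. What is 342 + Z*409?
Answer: -57327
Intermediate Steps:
342 + Z*409 = 342 - 141*409 = 342 - 57669 = -57327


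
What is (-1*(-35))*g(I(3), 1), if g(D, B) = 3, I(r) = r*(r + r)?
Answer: 105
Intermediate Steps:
I(r) = 2*r**2 (I(r) = r*(2*r) = 2*r**2)
(-1*(-35))*g(I(3), 1) = -1*(-35)*3 = 35*3 = 105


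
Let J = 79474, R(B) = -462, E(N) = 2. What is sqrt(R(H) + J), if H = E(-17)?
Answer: 2*sqrt(19753) ≈ 281.09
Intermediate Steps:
H = 2
sqrt(R(H) + J) = sqrt(-462 + 79474) = sqrt(79012) = 2*sqrt(19753)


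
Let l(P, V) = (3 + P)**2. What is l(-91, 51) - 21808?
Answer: -14064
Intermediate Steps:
l(-91, 51) - 21808 = (3 - 91)**2 - 21808 = (-88)**2 - 21808 = 7744 - 21808 = -14064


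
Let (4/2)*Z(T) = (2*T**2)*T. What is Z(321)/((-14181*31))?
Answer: -11025387/146537 ≈ -75.240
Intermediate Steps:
Z(T) = T**3 (Z(T) = ((2*T**2)*T)/2 = (2*T**3)/2 = T**3)
Z(321)/((-14181*31)) = 321**3/((-14181*31)) = 33076161/(-439611) = 33076161*(-1/439611) = -11025387/146537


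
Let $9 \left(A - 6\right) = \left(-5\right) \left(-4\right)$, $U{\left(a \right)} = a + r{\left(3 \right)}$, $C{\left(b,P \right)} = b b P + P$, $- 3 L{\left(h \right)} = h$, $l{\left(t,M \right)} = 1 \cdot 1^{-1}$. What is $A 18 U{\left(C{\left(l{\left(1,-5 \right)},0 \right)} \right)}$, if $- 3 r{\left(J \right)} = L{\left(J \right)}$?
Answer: $\frac{148}{3} \approx 49.333$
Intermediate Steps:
$l{\left(t,M \right)} = 1$ ($l{\left(t,M \right)} = 1 \cdot 1 = 1$)
$L{\left(h \right)} = - \frac{h}{3}$
$r{\left(J \right)} = \frac{J}{9}$ ($r{\left(J \right)} = - \frac{\left(- \frac{1}{3}\right) J}{3} = \frac{J}{9}$)
$C{\left(b,P \right)} = P + P b^{2}$ ($C{\left(b,P \right)} = b^{2} P + P = P b^{2} + P = P + P b^{2}$)
$U{\left(a \right)} = \frac{1}{3} + a$ ($U{\left(a \right)} = a + \frac{1}{9} \cdot 3 = a + \frac{1}{3} = \frac{1}{3} + a$)
$A = \frac{74}{9}$ ($A = 6 + \frac{\left(-5\right) \left(-4\right)}{9} = 6 + \frac{1}{9} \cdot 20 = 6 + \frac{20}{9} = \frac{74}{9} \approx 8.2222$)
$A 18 U{\left(C{\left(l{\left(1,-5 \right)},0 \right)} \right)} = \frac{74}{9} \cdot 18 \left(\frac{1}{3} + 0 \left(1 + 1^{2}\right)\right) = 148 \left(\frac{1}{3} + 0 \left(1 + 1\right)\right) = 148 \left(\frac{1}{3} + 0 \cdot 2\right) = 148 \left(\frac{1}{3} + 0\right) = 148 \cdot \frac{1}{3} = \frac{148}{3}$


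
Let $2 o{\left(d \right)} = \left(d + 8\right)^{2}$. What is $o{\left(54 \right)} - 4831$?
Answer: $-2909$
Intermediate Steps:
$o{\left(d \right)} = \frac{\left(8 + d\right)^{2}}{2}$ ($o{\left(d \right)} = \frac{\left(d + 8\right)^{2}}{2} = \frac{\left(8 + d\right)^{2}}{2}$)
$o{\left(54 \right)} - 4831 = \frac{\left(8 + 54\right)^{2}}{2} - 4831 = \frac{62^{2}}{2} - 4831 = \frac{1}{2} \cdot 3844 - 4831 = 1922 - 4831 = -2909$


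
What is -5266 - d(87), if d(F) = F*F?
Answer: -12835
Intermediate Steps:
d(F) = F²
-5266 - d(87) = -5266 - 1*87² = -5266 - 1*7569 = -5266 - 7569 = -12835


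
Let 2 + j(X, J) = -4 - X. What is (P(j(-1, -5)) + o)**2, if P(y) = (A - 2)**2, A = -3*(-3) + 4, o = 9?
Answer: 16900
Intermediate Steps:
j(X, J) = -6 - X (j(X, J) = -2 + (-4 - X) = -6 - X)
A = 13 (A = 9 + 4 = 13)
P(y) = 121 (P(y) = (13 - 2)**2 = 11**2 = 121)
(P(j(-1, -5)) + o)**2 = (121 + 9)**2 = 130**2 = 16900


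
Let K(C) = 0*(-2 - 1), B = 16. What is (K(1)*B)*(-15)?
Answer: 0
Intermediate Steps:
K(C) = 0 (K(C) = 0*(-3) = 0)
(K(1)*B)*(-15) = (0*16)*(-15) = 0*(-15) = 0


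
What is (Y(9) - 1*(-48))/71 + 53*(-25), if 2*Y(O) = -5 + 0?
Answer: -188059/142 ≈ -1324.4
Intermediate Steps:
Y(O) = -5/2 (Y(O) = (-5 + 0)/2 = (1/2)*(-5) = -5/2)
(Y(9) - 1*(-48))/71 + 53*(-25) = (-5/2 - 1*(-48))/71 + 53*(-25) = (-5/2 + 48)*(1/71) - 1325 = (91/2)*(1/71) - 1325 = 91/142 - 1325 = -188059/142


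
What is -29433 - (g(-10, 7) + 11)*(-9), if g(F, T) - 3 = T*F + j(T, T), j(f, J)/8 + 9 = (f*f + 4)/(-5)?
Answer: -156741/5 ≈ -31348.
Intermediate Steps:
j(f, J) = -392/5 - 8*f²/5 (j(f, J) = -72 + 8*((f*f + 4)/(-5)) = -72 + 8*((f² + 4)*(-⅕)) = -72 + 8*((4 + f²)*(-⅕)) = -72 + 8*(-⅘ - f²/5) = -72 + (-32/5 - 8*f²/5) = -392/5 - 8*f²/5)
g(F, T) = -377/5 - 8*T²/5 + F*T (g(F, T) = 3 + (T*F + (-392/5 - 8*T²/5)) = 3 + (F*T + (-392/5 - 8*T²/5)) = 3 + (-392/5 - 8*T²/5 + F*T) = -377/5 - 8*T²/5 + F*T)
-29433 - (g(-10, 7) + 11)*(-9) = -29433 - ((-377/5 - 8/5*7² - 10*7) + 11)*(-9) = -29433 - ((-377/5 - 8/5*49 - 70) + 11)*(-9) = -29433 - ((-377/5 - 392/5 - 70) + 11)*(-9) = -29433 - (-1119/5 + 11)*(-9) = -29433 - (-1064)*(-9)/5 = -29433 - 1*9576/5 = -29433 - 9576/5 = -156741/5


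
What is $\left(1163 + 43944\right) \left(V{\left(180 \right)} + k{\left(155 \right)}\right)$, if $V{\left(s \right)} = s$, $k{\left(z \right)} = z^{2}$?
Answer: $1091814935$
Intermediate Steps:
$\left(1163 + 43944\right) \left(V{\left(180 \right)} + k{\left(155 \right)}\right) = \left(1163 + 43944\right) \left(180 + 155^{2}\right) = 45107 \left(180 + 24025\right) = 45107 \cdot 24205 = 1091814935$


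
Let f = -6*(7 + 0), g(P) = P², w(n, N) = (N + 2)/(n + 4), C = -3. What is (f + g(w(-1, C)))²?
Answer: 142129/81 ≈ 1754.7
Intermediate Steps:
w(n, N) = (2 + N)/(4 + n)
f = -42 (f = -6*7 = -42)
(f + g(w(-1, C)))² = (-42 + ((2 - 3)/(4 - 1))²)² = (-42 + (-1/3)²)² = (-42 + ((⅓)*(-1))²)² = (-42 + (-⅓)²)² = (-42 + ⅑)² = (-377/9)² = 142129/81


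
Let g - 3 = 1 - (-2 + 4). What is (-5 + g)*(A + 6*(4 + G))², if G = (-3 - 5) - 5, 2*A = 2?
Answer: -8427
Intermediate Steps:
A = 1 (A = (½)*2 = 1)
G = -13 (G = -8 - 5 = -13)
g = 2 (g = 3 + (1 - (-2 + 4)) = 3 + (1 - 2) = 3 - 1 = 2)
(-5 + g)*(A + 6*(4 + G))² = (-5 + 2)*(1 + 6*(4 - 13))² = -3*(1 + 6*(-9))² = -3*(1 - 54)² = -3*(-53)² = -3*2809 = -8427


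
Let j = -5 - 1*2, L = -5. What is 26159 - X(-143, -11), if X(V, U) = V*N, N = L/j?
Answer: 183828/7 ≈ 26261.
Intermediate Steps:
j = -7 (j = -5 - 2 = -7)
N = 5/7 (N = -5/(-7) = -5*(-⅐) = 5/7 ≈ 0.71429)
X(V, U) = 5*V/7 (X(V, U) = V*(5/7) = 5*V/7)
26159 - X(-143, -11) = 26159 - 5*(-143)/7 = 26159 - 1*(-715/7) = 26159 + 715/7 = 183828/7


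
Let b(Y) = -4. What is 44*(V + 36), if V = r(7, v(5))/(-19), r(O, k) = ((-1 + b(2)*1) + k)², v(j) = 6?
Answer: 30052/19 ≈ 1581.7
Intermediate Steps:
r(O, k) = (-5 + k)² (r(O, k) = ((-1 - 4*1) + k)² = ((-1 - 4) + k)² = (-5 + k)²)
V = -1/19 (V = (-5 + 6)²/(-19) = 1²*(-1/19) = 1*(-1/19) = -1/19 ≈ -0.052632)
44*(V + 36) = 44*(-1/19 + 36) = 44*(683/19) = 30052/19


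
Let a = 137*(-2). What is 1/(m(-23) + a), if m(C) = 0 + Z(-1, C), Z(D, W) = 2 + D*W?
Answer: -1/249 ≈ -0.0040161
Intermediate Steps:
m(C) = 2 - C (m(C) = 0 + (2 - C) = 2 - C)
a = -274
1/(m(-23) + a) = 1/((2 - 1*(-23)) - 274) = 1/((2 + 23) - 274) = 1/(25 - 274) = 1/(-249) = -1/249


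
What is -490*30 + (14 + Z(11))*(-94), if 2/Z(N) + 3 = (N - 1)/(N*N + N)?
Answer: -3078680/193 ≈ -15952.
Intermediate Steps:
Z(N) = 2/(-3 + (-1 + N)/(N + N²)) (Z(N) = 2/(-3 + (N - 1)/(N*N + N)) = 2/(-3 + (-1 + N)/(N² + N)) = 2/(-3 + (-1 + N)/(N + N²)))
-490*30 + (14 + Z(11))*(-94) = -490*30 + (14 - 2*11*(1 + 11)/(1 + 2*11 + 3*11²))*(-94) = -14700 + (14 - 2*11*12/(1 + 22 + 3*121))*(-94) = -14700 + (14 - 2*11*12/(1 + 22 + 363))*(-94) = -14700 + (14 - 2*11*12/386)*(-94) = -14700 + (14 - 2*11*1/386*12)*(-94) = -14700 + (14 - 132/193)*(-94) = -14700 + (2570/193)*(-94) = -14700 - 241580/193 = -3078680/193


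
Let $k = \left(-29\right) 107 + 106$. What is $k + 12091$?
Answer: $9094$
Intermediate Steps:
$k = -2997$ ($k = -3103 + 106 = -2997$)
$k + 12091 = -2997 + 12091 = 9094$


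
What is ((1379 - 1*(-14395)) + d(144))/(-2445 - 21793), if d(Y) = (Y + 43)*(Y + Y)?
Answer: -34815/12119 ≈ -2.8728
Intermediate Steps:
d(Y) = 2*Y*(43 + Y) (d(Y) = (43 + Y)*(2*Y) = 2*Y*(43 + Y))
((1379 - 1*(-14395)) + d(144))/(-2445 - 21793) = ((1379 - 1*(-14395)) + 2*144*(43 + 144))/(-2445 - 21793) = ((1379 + 14395) + 2*144*187)/(-24238) = (15774 + 53856)*(-1/24238) = 69630*(-1/24238) = -34815/12119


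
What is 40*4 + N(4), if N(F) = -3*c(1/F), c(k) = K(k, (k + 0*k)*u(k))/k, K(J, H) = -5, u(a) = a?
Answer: 220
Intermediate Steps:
c(k) = -5/k
N(F) = 15*F (N(F) = -(-15)/(1/F) = -(-15)*F = 15*F)
40*4 + N(4) = 40*4 + 15*4 = 160 + 60 = 220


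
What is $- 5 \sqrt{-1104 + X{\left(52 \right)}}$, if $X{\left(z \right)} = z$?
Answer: $- 10 i \sqrt{263} \approx - 162.17 i$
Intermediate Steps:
$- 5 \sqrt{-1104 + X{\left(52 \right)}} = - 5 \sqrt{-1104 + 52} = - 5 \sqrt{-1052} = - 5 \cdot 2 i \sqrt{263} = - 10 i \sqrt{263}$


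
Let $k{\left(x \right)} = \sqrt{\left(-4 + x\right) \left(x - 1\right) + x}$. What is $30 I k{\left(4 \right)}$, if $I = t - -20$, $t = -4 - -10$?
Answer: $1560$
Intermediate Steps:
$t = 6$ ($t = -4 + 10 = 6$)
$I = 26$ ($I = 6 - -20 = 6 + 20 = 26$)
$k{\left(x \right)} = \sqrt{x + \left(-1 + x\right) \left(-4 + x\right)}$ ($k{\left(x \right)} = \sqrt{\left(-4 + x\right) \left(-1 + x\right) + x} = \sqrt{\left(-1 + x\right) \left(-4 + x\right) + x} = \sqrt{x + \left(-1 + x\right) \left(-4 + x\right)}$)
$30 I k{\left(4 \right)} = 30 \cdot 26 \sqrt{4 + 4^{2} - 16} = 780 \sqrt{4 + 16 - 16} = 780 \sqrt{4} = 780 \cdot 2 = 1560$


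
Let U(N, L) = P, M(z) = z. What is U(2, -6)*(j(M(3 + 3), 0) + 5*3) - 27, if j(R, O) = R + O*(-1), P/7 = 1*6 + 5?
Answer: 1590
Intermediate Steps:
P = 77 (P = 7*(1*6 + 5) = 7*(6 + 5) = 7*11 = 77)
U(N, L) = 77
j(R, O) = R - O
U(2, -6)*(j(M(3 + 3), 0) + 5*3) - 27 = 77*(((3 + 3) - 1*0) + 5*3) - 27 = 77*((6 + 0) + 15) - 27 = 77*(6 + 15) - 27 = 77*21 - 27 = 1617 - 27 = 1590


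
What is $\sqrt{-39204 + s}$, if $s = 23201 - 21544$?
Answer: $i \sqrt{37547} \approx 193.77 i$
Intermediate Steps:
$s = 1657$ ($s = 23201 - 21544 = 1657$)
$\sqrt{-39204 + s} = \sqrt{-39204 + 1657} = \sqrt{-37547} = i \sqrt{37547}$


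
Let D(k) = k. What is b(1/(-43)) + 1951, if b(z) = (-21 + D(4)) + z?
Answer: 83161/43 ≈ 1934.0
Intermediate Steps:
b(z) = -17 + z (b(z) = (-21 + 4) + z = -17 + z)
b(1/(-43)) + 1951 = (-17 + 1/(-43)) + 1951 = (-17 - 1/43) + 1951 = -732/43 + 1951 = 83161/43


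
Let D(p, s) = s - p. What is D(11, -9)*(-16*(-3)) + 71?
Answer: -889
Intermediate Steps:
D(11, -9)*(-16*(-3)) + 71 = (-9 - 1*11)*(-16*(-3)) + 71 = (-9 - 11)*48 + 71 = -20*48 + 71 = -960 + 71 = -889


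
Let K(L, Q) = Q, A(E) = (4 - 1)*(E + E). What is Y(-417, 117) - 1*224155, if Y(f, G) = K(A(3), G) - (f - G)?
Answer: -223504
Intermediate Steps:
A(E) = 6*E (A(E) = 3*(2*E) = 6*E)
Y(f, G) = -f + 2*G (Y(f, G) = G - (f - G) = G + (G - f) = -f + 2*G)
Y(-417, 117) - 1*224155 = (-1*(-417) + 2*117) - 1*224155 = (417 + 234) - 224155 = 651 - 224155 = -223504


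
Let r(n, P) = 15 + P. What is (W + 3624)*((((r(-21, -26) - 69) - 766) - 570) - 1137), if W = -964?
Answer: -6790980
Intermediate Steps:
(W + 3624)*((((r(-21, -26) - 69) - 766) - 570) - 1137) = (-964 + 3624)*(((((15 - 26) - 69) - 766) - 570) - 1137) = 2660*((((-11 - 69) - 766) - 570) - 1137) = 2660*(((-80 - 766) - 570) - 1137) = 2660*((-846 - 570) - 1137) = 2660*(-1416 - 1137) = 2660*(-2553) = -6790980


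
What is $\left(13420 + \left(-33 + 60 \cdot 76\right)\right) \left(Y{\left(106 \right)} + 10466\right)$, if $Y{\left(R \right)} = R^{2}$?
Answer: $389485794$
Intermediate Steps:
$\left(13420 + \left(-33 + 60 \cdot 76\right)\right) \left(Y{\left(106 \right)} + 10466\right) = \left(13420 + \left(-33 + 60 \cdot 76\right)\right) \left(106^{2} + 10466\right) = \left(13420 + \left(-33 + 4560\right)\right) \left(11236 + 10466\right) = \left(13420 + 4527\right) 21702 = 17947 \cdot 21702 = 389485794$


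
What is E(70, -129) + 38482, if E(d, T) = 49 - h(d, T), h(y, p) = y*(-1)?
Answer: 38601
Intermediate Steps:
h(y, p) = -y
E(d, T) = 49 + d (E(d, T) = 49 - (-1)*d = 49 + d)
E(70, -129) + 38482 = (49 + 70) + 38482 = 119 + 38482 = 38601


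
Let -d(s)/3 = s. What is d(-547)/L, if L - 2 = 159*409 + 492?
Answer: 1641/65525 ≈ 0.025044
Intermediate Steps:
d(s) = -3*s
L = 65525 (L = 2 + (159*409 + 492) = 2 + (65031 + 492) = 2 + 65523 = 65525)
d(-547)/L = -3*(-547)/65525 = 1641*(1/65525) = 1641/65525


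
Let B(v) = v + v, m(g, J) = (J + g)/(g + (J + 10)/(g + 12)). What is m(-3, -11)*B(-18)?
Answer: -162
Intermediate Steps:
m(g, J) = (J + g)/(g + (10 + J)/(12 + g))
B(v) = 2*v
m(-3, -11)*B(-18) = (((-3)² + 12*(-11) + 12*(-3) - 11*(-3))/(10 - 11 + (-3)² + 12*(-3)))*(2*(-18)) = ((9 - 132 - 36 + 33)/(10 - 11 + 9 - 36))*(-36) = (-126/(-28))*(-36) = -1/28*(-126)*(-36) = (9/2)*(-36) = -162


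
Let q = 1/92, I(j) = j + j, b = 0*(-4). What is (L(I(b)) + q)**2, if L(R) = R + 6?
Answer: 305809/8464 ≈ 36.131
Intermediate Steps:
b = 0
I(j) = 2*j
L(R) = 6 + R
q = 1/92 ≈ 0.010870
(L(I(b)) + q)**2 = ((6 + 2*0) + 1/92)**2 = ((6 + 0) + 1/92)**2 = (6 + 1/92)**2 = (553/92)**2 = 305809/8464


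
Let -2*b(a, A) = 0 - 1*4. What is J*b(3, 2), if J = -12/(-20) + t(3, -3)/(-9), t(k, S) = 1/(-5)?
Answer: 56/45 ≈ 1.2444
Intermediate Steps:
b(a, A) = 2 (b(a, A) = -(0 - 1*4)/2 = -(0 - 4)/2 = -½*(-4) = 2)
t(k, S) = -⅕ (t(k, S) = 1*(-⅕) = -⅕)
J = 28/45 (J = -12/(-20) - ⅕/(-9) = -12*(-1/20) - ⅕*(-⅑) = ⅗ + 1/45 = 28/45 ≈ 0.62222)
J*b(3, 2) = (28/45)*2 = 56/45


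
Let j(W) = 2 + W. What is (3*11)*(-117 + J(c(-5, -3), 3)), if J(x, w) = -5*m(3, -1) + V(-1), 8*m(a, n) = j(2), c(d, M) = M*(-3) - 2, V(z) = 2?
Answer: -7755/2 ≈ -3877.5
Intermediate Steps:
c(d, M) = -2 - 3*M (c(d, M) = -3*M - 2 = -2 - 3*M)
m(a, n) = ½ (m(a, n) = (2 + 2)/8 = (⅛)*4 = ½)
J(x, w) = -½ (J(x, w) = -5*½ + 2 = -5/2 + 2 = -½)
(3*11)*(-117 + J(c(-5, -3), 3)) = (3*11)*(-117 - ½) = 33*(-235/2) = -7755/2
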